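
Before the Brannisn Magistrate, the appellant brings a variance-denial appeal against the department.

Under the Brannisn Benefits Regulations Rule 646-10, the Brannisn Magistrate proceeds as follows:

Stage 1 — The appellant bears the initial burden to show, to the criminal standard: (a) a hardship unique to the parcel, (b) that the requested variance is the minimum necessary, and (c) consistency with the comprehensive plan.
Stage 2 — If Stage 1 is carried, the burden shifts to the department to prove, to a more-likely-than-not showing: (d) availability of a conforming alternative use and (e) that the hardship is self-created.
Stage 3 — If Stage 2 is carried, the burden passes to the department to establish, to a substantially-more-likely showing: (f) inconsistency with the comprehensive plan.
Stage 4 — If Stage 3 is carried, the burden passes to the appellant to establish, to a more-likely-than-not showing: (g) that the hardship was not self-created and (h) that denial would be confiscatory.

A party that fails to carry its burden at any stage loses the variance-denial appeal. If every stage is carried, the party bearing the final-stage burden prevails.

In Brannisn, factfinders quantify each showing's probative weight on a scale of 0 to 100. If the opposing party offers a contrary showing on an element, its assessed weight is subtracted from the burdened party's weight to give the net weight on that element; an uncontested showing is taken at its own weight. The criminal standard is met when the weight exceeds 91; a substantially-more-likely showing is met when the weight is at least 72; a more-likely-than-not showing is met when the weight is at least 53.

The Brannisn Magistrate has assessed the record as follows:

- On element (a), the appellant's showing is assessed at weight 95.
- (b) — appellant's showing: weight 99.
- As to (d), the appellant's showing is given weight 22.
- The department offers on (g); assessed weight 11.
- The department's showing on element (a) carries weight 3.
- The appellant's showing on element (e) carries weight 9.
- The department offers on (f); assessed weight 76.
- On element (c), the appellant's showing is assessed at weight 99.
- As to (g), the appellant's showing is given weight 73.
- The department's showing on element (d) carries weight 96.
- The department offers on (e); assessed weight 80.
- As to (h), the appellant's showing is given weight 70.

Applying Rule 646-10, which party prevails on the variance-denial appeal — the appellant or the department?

appellant

Stage 1 — burden on appellant; standard: the criminal standard (weight exceeds 91).
    (a): 95 − 3 = 92 > 91 [met]
    (b): 99 > 91 [met]
    (c): 99 > 91 [met]
  All elements met. The burden passes to the department.
Stage 2 — burden on department; standard: a more-likely-than-not showing (weight is at least 53).
    (d): 96 − 22 = 74 ≥ 53 [met]
    (e): 80 − 9 = 71 ≥ 53 [met]
  All elements met. The department retains the burden for Stage 3.
Stage 3 — burden on department; standard: a substantially-more-likely showing (weight is at least 72).
    (f): 76 ≥ 72 [met]
  The department carries Stage 3; the appellant now bears the burden.
Stage 4 — burden on appellant; standard: a more-likely-than-not showing (weight is at least 53).
    (g): 73 − 11 = 62 ≥ 53 [met]
    (h): 70 ≥ 53 [met]
  All elements met at the final stage.
Every stage carried; the appellant prevails.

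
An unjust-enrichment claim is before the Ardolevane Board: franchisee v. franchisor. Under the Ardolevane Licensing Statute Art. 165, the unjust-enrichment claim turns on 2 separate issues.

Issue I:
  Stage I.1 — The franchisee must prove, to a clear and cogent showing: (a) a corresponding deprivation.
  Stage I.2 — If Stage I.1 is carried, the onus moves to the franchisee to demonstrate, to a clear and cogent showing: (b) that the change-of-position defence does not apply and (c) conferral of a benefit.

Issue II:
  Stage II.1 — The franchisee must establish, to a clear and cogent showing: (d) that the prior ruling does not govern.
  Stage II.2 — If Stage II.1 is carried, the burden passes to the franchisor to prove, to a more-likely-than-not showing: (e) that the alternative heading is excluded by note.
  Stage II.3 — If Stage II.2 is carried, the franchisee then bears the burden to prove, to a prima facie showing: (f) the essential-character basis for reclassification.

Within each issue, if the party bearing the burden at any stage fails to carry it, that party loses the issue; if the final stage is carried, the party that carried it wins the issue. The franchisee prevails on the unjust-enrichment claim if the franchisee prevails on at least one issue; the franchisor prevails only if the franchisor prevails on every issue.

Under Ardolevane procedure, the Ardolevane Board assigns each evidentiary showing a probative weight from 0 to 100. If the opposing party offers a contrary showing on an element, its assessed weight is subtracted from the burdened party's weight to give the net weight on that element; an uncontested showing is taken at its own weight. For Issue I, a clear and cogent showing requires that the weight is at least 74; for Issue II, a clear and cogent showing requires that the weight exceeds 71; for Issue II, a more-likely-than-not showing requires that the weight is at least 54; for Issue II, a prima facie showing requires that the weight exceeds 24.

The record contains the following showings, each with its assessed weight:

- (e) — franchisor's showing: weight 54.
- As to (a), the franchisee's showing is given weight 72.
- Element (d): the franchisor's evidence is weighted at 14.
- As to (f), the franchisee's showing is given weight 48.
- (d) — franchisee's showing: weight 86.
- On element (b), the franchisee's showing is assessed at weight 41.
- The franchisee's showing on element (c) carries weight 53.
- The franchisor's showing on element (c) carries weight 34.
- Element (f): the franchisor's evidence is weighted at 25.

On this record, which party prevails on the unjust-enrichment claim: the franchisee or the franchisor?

franchisor

— Issue I —
At Stage I.1 the franchisee must meet a clear and cogent showing (weight is at least 74): on (a) the weight is 72, which does not reach 74, so (a) does not meet the standard.
  Not every element is met, so the franchisee fails to carry Stage I.1.
The analysis ends at Stage I.1; the franchisor prevails on this issue.
— Issue II —
Stage II.1 (franchisee, a clear and cogent showing, weight exceeds 71): (d) net 86−14=72 > 71 — meets.
  Stage II.1 carried; the burden shifts to the franchisor.
Stage II.2 (franchisor, a more-likely-than-not showing, weight is at least 54): (e) 54 ≥ 54 — meets.
  Stage II.2 carried; the burden shifts to the franchisee.
Stage II.3 (franchisee, a prima facie showing, weight exceeds 24): (f) net 48−25=23 ≤ 24 — fails.
  The franchisee does not carry Stage II.3.
So the franchisor prevails on this issue.
Per-issue: Issue I → franchisor; Issue II → franchisor. The franchisee must prevail on at least one issue; overall, the franchisor prevails.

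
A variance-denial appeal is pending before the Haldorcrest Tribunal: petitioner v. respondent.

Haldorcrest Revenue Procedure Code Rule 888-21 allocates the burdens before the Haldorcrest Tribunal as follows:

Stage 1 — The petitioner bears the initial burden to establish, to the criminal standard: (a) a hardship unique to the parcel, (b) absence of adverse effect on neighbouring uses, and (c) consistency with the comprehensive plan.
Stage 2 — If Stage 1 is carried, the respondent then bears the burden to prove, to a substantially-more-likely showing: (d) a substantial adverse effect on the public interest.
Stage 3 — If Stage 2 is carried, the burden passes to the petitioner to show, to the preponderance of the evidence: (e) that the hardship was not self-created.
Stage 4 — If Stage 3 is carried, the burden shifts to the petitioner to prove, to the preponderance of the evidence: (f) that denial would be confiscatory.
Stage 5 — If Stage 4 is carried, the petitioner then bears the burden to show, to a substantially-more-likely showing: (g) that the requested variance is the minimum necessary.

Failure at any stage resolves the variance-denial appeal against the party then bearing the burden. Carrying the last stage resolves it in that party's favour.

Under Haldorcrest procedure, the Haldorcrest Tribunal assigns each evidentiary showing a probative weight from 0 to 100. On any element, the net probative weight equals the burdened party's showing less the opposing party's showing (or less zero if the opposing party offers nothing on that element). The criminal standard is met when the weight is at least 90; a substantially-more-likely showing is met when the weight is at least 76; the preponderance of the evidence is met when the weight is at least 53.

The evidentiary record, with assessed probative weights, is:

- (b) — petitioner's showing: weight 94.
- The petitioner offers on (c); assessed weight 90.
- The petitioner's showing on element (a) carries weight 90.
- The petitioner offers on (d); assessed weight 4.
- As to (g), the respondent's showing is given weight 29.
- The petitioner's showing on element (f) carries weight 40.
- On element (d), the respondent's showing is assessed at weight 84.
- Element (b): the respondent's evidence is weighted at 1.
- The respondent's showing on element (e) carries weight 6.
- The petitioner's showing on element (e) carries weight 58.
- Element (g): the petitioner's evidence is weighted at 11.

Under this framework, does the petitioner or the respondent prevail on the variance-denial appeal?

respondent

At Stage 1 the petitioner must meet the criminal standard (weight is at least 90): on (a) the weight is 90, which does reach 90, so (a) meets the standard; on (b) the weight is 94 less the opposing 1 gives net 93, which does reach 90, so (b) meets the standard; on (c) the weight is 90, ≥ 90, so (c) meets the standard.
  Stage 1 carried; the burden shifts to the respondent.
At Stage 2 the respondent must meet a substantially-more-likely showing (weight is at least 76): on (d) the weight is 84 less the opposing 4 gives net 80, which does reach 76, so (d) meets the standard.
  Stage 2 is satisfied; the onus moves to the petitioner.
At Stage 3 the petitioner must meet the preponderance of the evidence (weight is at least 53): on (e) the weight is 58 less the opposing 6 gives net 52, which does not reach 53, so (e) does not meet the standard.
  Not every element is met, so the petitioner fails to carry Stage 3.
The analysis ends at Stage 3; the respondent prevails.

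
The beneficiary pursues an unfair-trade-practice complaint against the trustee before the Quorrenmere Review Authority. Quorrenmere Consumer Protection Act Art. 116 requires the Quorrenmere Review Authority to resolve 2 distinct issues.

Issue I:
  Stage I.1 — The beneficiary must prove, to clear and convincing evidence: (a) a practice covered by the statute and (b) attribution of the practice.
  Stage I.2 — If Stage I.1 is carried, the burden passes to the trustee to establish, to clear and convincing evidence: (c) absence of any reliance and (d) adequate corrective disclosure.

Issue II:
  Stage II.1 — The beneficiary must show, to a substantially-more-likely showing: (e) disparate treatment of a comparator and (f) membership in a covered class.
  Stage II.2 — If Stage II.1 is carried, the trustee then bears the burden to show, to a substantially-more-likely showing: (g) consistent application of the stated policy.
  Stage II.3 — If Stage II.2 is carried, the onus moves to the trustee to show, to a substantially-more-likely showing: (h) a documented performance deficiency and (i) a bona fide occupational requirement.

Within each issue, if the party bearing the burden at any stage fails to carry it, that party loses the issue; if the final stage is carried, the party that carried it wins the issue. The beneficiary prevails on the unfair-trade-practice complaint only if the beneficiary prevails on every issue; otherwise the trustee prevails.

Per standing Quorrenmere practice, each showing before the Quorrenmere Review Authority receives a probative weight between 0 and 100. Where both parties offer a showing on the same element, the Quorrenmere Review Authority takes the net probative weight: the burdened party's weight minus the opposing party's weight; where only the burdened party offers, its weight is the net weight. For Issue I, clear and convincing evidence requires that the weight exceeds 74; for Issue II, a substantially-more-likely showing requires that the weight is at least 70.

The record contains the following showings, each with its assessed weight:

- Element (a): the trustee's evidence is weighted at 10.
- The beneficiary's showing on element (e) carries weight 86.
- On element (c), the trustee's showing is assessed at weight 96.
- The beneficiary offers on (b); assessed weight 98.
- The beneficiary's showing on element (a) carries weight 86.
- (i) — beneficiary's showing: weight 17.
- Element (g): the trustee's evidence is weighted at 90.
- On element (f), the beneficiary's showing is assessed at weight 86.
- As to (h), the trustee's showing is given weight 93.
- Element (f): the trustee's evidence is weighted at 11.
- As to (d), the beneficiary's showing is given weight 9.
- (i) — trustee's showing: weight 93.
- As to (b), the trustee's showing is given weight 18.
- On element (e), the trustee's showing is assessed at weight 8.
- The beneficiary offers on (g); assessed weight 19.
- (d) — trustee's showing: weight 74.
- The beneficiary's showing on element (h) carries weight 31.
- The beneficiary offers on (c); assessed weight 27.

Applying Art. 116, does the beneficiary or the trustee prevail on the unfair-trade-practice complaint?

beneficiary

— Issue I —
At Stage I.1 the beneficiary must meet clear and convincing evidence (weight exceeds 74): on (a) the weight is 86 less the opposing 10 gives net 76, which does exceed 74, so (a) meets the standard; on (b) the weight is 98 less the opposing 18 gives net 80, which does exceed 74, so (b) meets the standard.
  Stage I.1 carried; the burden shifts to the trustee.
At Stage I.2 the trustee must meet clear and convincing evidence (weight exceeds 74): on (c) the weight is 96 less the opposing 27 gives net 69, which does not exceed 74, so (c) does not meet the standard; on (d) the weight is 74 less the opposing 9 gives net 65, ≤ 74, so (d) does not meet the standard.
  Stage I.2 not carried; the trustee fails its burden.
The analysis ends at Stage I.2; the beneficiary prevails on this issue.
— Issue II —
Stage II.1 (beneficiary, a substantially-more-likely showing, weight is at least 70): (e) net 86−8=78 ≥ 70 — meets; (f) net 86−11=75 ≥ 70 — meets.
  All elements met. The burden passes to the trustee.
Stage II.2 (trustee, a substantially-more-likely showing, weight is at least 70): (g) net 90−19=71 ≥ 70 — meets.
  All elements met. The trustee retains the burden for Stage II.3.
Stage II.3 (trustee, a substantially-more-likely showing, weight is at least 70): (h) net 93−31=62 < 70 — fails; (i) net 93−17=76 ≥ 70 — meets.
  Not every element is met, so the trustee fails to carry Stage II.3.
The beneficiary prevails on this issue.
Per-issue: Issue I → beneficiary; Issue II → beneficiary. The beneficiary must prevail on every issue; overall, the beneficiary prevails.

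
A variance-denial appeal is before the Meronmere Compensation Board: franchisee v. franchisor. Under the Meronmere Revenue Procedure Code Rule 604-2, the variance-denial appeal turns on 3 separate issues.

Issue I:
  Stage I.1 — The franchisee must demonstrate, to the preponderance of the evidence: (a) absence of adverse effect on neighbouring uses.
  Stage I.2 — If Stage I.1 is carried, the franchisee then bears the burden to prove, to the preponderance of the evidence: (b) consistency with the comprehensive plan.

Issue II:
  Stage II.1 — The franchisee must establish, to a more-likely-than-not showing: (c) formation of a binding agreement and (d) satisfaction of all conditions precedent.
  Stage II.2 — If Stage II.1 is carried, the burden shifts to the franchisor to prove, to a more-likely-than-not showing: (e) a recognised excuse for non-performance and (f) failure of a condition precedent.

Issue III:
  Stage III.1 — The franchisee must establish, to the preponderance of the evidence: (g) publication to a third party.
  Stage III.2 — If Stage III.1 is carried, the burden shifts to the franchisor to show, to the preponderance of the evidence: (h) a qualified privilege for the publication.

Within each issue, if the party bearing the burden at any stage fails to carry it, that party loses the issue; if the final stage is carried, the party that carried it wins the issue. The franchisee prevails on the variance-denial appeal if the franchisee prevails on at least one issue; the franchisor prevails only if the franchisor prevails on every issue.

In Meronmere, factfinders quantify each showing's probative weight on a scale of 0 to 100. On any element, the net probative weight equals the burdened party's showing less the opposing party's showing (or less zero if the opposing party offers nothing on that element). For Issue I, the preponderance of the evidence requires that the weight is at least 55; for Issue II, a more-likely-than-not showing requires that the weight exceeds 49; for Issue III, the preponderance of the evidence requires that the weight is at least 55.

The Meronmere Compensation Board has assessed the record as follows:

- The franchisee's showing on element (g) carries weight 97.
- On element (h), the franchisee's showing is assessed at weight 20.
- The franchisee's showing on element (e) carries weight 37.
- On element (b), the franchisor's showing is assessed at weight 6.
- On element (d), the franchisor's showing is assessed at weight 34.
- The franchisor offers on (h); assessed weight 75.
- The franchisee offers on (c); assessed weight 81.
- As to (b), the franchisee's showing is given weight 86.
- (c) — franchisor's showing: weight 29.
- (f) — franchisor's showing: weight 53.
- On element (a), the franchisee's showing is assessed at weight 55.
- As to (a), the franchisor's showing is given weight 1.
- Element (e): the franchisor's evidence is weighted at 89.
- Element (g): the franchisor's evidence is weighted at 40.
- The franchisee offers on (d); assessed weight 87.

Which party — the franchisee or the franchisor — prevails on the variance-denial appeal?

franchisor

— Issue I —
Stage I.1 (franchisee, the preponderance of the evidence, weight is at least 55): (a) net 55−1=54 < 55 — fails.
  The franchisee does not carry Stage I.1.
The analysis ends at Stage I.1; the franchisor prevails on this issue.
— Issue II —
Stage II.1 — burden on franchisee; standard: a more-likely-than-not showing (weight exceeds 49).
    (c): 81 − 29 = 52 > 49 [met]
    (d): 87 − 34 = 53 > 49 [met]
  The franchisee carries Stage II.1; the franchisor now bears the burden.
Stage II.2 — burden on franchisor; standard: a more-likely-than-not showing (weight exceeds 49).
    (e): 89 − 37 = 52 > 49 [met]
    (f): 53 > 49 [met]
  The franchisor carries the last stage.
Every stage carried; the franchisor prevails on this issue.
— Issue III —
Stage III.1 — burden on franchisee; standard: the preponderance of the evidence (weight is at least 55).
    (g): 97 − 40 = 57 ≥ 55 [met]
  Stage III.1 is satisfied; the onus moves to the franchisor.
Stage III.2 — burden on franchisor; standard: the preponderance of the evidence (weight is at least 55).
    (h): 75 − 20 = 55 ≥ 55 [met]
  All elements met at the final stage.
With every stage satisfied, the franchisor prevails on this issue.
Per-issue: Issue I → franchisor; Issue II → franchisor; Issue III → franchisor. The franchisee must prevail on at least one issue; overall, the franchisor prevails.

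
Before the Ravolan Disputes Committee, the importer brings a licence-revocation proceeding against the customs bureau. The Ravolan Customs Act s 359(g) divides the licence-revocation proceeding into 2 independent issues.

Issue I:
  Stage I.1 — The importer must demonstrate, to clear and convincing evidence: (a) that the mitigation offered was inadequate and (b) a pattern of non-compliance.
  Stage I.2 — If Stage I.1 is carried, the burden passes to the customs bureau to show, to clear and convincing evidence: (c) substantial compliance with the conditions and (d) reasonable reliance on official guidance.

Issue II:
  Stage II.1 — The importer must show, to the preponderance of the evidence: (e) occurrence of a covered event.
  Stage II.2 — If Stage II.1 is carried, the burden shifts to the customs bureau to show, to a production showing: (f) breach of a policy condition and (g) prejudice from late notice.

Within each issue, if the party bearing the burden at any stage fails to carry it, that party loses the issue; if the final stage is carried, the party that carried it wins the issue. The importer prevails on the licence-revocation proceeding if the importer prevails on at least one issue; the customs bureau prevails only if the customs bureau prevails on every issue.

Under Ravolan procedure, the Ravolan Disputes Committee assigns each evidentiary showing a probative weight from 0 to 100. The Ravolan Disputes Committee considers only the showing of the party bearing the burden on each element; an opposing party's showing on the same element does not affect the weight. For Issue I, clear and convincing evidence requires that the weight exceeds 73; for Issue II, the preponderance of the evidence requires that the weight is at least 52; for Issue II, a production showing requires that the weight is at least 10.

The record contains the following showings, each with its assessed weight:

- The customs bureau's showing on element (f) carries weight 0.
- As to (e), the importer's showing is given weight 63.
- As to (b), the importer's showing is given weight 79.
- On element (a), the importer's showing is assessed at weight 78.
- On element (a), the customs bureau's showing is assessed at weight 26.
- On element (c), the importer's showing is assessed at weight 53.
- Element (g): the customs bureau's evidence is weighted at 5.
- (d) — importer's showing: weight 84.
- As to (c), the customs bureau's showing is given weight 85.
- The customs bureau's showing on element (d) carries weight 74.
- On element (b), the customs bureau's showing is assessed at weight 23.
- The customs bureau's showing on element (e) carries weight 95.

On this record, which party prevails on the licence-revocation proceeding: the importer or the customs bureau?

importer

— Issue I —
At Stage I.1 the importer must meet clear and convincing evidence (weight exceeds 73): on (a) the weight is 78 (the customs bureau's 26 is given no effect), which does exceed 73, so (a) meets the standard; on (b) the weight is 79 (the customs bureau's 23 is given no effect), which does exceed 73, so (b) meets the standard.
  All elements met. The burden passes to the customs bureau.
At Stage I.2 the customs bureau must meet clear and convincing evidence (weight exceeds 73): on (c) the weight is 85 (the importer's 53 is given no effect), > 73, so (c) meets the standard; on (d) the weight is 74 (the importer's 84 is given no effect), > 73, so (d) meets the standard.
  Stage I.2 carried; the final stage is satisfied.
With every stage satisfied, the customs bureau prevails on this issue.
— Issue II —
Stage II.1 — burden on importer; standard: the preponderance of the evidence (weight is at least 52).
    (e): 63 (customs bureau's 95 disregarded) ≥ 52 [met]
  Stage II.1 is satisfied; the onus moves to the customs bureau.
Stage II.2 — burden on customs bureau; standard: a production showing (weight is at least 10).
    (f): 0 < 10 [not met]
    (g): 5 < 10 [not met]
  Not every element is met, so the customs bureau fails to carry Stage II.2.
The importer prevails on this issue.
Per-issue: Issue I → customs bureau; Issue II → importer. The importer must prevail on at least one issue; overall, the importer prevails.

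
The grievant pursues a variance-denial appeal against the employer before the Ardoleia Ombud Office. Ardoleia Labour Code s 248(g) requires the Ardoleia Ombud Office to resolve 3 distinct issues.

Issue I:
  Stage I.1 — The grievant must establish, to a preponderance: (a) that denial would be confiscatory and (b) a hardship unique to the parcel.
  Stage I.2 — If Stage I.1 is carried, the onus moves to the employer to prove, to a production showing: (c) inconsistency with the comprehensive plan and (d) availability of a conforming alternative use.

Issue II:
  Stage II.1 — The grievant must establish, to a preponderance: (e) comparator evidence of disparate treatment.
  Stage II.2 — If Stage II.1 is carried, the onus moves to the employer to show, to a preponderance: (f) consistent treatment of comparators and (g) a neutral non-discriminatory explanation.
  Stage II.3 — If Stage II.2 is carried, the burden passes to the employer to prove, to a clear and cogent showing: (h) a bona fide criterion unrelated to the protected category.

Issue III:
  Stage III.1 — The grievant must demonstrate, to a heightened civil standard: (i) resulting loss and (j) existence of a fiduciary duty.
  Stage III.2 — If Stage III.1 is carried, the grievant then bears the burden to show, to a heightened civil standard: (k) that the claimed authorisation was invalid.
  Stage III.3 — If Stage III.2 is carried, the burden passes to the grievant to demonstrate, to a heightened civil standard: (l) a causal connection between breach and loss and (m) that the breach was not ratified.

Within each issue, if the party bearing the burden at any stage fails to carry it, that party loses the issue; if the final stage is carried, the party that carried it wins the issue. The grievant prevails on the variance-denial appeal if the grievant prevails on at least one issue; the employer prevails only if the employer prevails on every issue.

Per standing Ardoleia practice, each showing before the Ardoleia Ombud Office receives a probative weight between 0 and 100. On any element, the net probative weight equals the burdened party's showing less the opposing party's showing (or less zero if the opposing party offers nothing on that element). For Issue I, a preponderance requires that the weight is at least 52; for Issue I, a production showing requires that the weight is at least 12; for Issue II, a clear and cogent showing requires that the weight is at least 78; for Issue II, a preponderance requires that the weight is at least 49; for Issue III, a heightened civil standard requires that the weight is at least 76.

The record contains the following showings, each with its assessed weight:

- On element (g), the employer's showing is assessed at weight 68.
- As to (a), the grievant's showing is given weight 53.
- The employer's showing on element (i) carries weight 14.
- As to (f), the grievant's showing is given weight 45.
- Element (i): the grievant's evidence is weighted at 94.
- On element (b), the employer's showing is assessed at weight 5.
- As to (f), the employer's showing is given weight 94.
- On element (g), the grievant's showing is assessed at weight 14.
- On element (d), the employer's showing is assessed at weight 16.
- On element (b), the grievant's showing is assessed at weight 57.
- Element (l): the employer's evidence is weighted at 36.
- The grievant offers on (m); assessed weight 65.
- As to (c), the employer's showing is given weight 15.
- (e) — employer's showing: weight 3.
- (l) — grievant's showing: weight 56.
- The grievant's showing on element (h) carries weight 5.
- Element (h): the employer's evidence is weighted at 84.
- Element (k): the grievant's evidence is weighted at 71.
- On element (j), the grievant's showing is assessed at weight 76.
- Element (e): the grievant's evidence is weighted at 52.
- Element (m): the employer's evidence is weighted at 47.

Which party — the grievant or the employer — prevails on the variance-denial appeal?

employer

— Issue I —
Stage I.1 — burden on grievant; standard: a preponderance (weight is at least 52).
    (a): 53 ≥ 52 [met]
    (b): 57 − 5 = 52 ≥ 52 [met]
  The grievant carries Stage I.1; the employer now bears the burden.
Stage I.2 — burden on employer; standard: a production showing (weight is at least 12).
    (c): 15 ≥ 12 [met]
    (d): 16 ≥ 12 [met]
  Stage I.2 carried; the final stage is satisfied.
With every stage satisfied, the employer prevails on this issue.
— Issue II —
Stage II.1 — burden on grievant; standard: a preponderance (weight is at least 49).
    (e): 52 − 3 = 49 ≥ 49 [met]
  The grievant carries Stage II.1; the employer now bears the burden.
Stage II.2 — burden on employer; standard: a preponderance (weight is at least 49).
    (f): 94 − 45 = 49 ≥ 49 [met]
    (g): 68 − 14 = 54 ≥ 49 [met]
  Stage II.2 carried; the burden remains with the employer.
Stage II.3 — burden on employer; standard: a clear and cogent showing (weight is at least 78).
    (h): 84 − 5 = 79 ≥ 78 [met]
  The employer carries the last stage.
All stages carried — the employer prevails on this issue.
— Issue III —
Stage III.1 — burden on grievant; standard: a heightened civil standard (weight is at least 76).
    (i): 94 − 14 = 80 ≥ 76 [met]
    (j): 76 ≥ 76 [met]
  Stage III.1 carried; the burden remains with the grievant.
Stage III.2 — burden on grievant; standard: a heightened civil standard (weight is at least 76).
    (k): 71 < 76 [not met]
  Stage III.2 not carried; the grievant fails its burden.
The analysis ends at Stage III.2; the employer prevails on this issue.
Per-issue: Issue I → employer; Issue II → employer; Issue III → employer. The grievant must prevail on at least one issue; overall, the employer prevails.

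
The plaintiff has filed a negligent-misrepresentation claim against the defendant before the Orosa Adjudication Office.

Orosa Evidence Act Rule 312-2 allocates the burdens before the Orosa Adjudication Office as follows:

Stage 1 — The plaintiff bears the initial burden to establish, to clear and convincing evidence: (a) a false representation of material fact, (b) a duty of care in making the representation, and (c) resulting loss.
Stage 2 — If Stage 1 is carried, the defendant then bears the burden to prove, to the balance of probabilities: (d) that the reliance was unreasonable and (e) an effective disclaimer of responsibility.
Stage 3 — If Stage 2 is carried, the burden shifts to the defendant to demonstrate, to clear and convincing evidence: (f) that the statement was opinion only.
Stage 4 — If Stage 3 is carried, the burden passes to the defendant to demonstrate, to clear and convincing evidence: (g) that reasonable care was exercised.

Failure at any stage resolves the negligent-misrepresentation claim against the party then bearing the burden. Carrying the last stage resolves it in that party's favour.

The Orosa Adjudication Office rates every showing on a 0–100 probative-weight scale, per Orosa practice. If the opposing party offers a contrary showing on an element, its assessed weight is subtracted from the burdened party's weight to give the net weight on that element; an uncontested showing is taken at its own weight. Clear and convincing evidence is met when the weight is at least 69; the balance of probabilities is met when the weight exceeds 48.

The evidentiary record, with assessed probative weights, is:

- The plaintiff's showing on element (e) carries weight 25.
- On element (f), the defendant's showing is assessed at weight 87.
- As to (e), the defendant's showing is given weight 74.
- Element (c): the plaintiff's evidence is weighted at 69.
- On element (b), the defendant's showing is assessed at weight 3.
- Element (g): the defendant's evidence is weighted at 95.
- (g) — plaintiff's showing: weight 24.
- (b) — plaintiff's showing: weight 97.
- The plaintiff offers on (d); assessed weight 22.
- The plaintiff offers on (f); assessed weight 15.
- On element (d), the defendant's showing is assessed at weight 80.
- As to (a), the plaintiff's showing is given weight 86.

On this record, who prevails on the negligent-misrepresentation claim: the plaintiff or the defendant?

Stage 1 — burden on plaintiff; standard: clear and convincing evidence (weight is at least 69).
    (a): 86 ≥ 69 [met]
    (b): 97 − 3 = 94 ≥ 69 [met]
    (c): 69 ≥ 69 [met]
  All elements met. The burden passes to the defendant.
Stage 2 — burden on defendant; standard: the balance of probabilities (weight exceeds 48).
    (d): 80 − 22 = 58 > 48 [met]
    (e): 74 − 25 = 49 > 48 [met]
  All elements met. The defendant retains the burden for Stage 3.
Stage 3 — burden on defendant; standard: clear and convincing evidence (weight is at least 69).
    (f): 87 − 15 = 72 ≥ 69 [met]
  All elements met. The defendant retains the burden for Stage 4.
Stage 4 — burden on defendant; standard: clear and convincing evidence (weight is at least 69).
    (g): 95 − 24 = 71 ≥ 69 [met]
  All elements met at the final stage.
All stages carried — the defendant prevails.

defendant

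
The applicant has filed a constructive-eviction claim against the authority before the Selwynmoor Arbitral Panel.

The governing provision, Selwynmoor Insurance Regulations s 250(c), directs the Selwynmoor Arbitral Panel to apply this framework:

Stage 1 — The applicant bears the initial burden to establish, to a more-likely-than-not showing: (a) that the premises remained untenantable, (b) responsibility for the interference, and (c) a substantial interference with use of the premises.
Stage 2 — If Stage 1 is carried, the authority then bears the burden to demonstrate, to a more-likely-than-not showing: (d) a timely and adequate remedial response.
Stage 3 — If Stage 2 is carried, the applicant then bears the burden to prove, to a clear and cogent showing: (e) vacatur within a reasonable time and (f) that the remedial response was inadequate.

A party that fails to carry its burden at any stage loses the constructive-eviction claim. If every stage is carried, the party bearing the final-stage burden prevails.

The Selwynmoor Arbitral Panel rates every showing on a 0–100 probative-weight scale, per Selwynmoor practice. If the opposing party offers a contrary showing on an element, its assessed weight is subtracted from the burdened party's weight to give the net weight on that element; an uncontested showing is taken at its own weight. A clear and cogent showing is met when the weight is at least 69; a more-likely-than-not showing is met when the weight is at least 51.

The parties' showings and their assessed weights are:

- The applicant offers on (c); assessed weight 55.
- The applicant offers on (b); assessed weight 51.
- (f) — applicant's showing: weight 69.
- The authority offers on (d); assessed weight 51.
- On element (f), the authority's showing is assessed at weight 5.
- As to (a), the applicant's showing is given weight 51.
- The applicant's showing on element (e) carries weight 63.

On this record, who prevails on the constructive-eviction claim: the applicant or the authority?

authority

Stage 1 (applicant, a more-likely-than-not showing, weight is at least 51): (a) 51 ≥ 51 — meets; (b) 51 ≥ 51 — meets; (c) 55 ≥ 51 — meets.
  Stage 1 carried; the burden shifts to the authority.
Stage 2 (authority, a more-likely-than-not showing, weight is at least 51): (d) 51 ≥ 51 — meets.
  Stage 2 carried; the burden shifts to the applicant.
Stage 3 (applicant, a clear and cogent showing, weight is at least 69): (e) 63 < 69 — fails; (f) net 69−5=64 < 69 — fails.
  Not every element is met, so the applicant fails to carry Stage 3.
The authority prevails.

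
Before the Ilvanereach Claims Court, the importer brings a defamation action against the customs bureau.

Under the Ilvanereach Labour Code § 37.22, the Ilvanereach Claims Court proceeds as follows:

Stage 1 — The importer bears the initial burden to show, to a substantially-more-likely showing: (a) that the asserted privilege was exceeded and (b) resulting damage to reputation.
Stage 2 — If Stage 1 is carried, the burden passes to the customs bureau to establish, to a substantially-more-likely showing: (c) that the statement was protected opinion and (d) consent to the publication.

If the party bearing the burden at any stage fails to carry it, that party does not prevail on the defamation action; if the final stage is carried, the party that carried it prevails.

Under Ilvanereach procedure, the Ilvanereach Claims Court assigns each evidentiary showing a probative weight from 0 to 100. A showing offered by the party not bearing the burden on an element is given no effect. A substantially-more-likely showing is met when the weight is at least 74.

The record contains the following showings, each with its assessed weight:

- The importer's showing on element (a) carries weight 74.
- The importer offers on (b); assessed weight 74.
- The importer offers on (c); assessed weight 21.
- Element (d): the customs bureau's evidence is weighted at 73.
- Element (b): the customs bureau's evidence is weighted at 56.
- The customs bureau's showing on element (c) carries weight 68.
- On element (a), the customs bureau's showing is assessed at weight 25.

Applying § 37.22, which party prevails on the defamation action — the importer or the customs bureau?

importer

Stage 1 — burden on importer; standard: a substantially-more-likely showing (weight is at least 74).
    (a): 74 (customs bureau's 25 disregarded) ≥ 74 [met]
    (b): 74 (customs bureau's 56 disregarded) ≥ 74 [met]
  The importer carries Stage 1; the customs bureau now bears the burden.
Stage 2 — burden on customs bureau; standard: a substantially-more-likely showing (weight is at least 74).
    (c): 68 (importer's 21 disregarded) < 74 [not met]
    (d): 73 < 74 [not met]
  Stage 2 not carried; the customs bureau fails its burden.
The analysis ends at Stage 2; the importer prevails.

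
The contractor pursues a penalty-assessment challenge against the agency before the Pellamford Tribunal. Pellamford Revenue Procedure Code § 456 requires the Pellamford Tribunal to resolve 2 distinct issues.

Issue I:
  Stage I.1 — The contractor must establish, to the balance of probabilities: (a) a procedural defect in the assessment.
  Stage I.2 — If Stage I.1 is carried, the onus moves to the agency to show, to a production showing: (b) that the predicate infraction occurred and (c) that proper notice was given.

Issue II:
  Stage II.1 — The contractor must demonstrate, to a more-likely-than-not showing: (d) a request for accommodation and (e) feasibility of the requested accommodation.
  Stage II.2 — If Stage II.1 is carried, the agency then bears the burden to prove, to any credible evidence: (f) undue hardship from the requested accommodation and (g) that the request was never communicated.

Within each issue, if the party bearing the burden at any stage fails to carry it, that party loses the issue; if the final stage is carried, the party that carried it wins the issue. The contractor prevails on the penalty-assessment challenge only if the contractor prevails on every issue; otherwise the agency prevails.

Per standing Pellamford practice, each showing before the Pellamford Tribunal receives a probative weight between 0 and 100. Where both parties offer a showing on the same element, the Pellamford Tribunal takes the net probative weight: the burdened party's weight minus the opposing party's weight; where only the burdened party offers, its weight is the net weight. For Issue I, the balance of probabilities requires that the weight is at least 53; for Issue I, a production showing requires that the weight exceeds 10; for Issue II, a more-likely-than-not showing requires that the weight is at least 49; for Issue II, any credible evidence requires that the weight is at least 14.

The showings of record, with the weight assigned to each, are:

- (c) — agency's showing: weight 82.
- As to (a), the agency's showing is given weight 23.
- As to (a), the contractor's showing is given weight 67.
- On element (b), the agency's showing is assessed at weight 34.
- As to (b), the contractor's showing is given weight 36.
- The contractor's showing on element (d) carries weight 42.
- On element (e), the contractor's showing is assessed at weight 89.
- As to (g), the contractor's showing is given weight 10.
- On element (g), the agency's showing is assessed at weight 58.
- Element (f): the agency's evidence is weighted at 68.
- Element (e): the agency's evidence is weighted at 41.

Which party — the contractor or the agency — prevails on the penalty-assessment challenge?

— Issue I —
Stage I.1 (contractor, the balance of probabilities, weight is at least 53): (a) net 67−23=44 < 53 — fails.
  Stage I.1 not carried; the contractor fails its burden.
The analysis ends at Stage I.1; the agency prevails on this issue.
— Issue II —
At Stage II.1 the contractor must meet a more-likely-than-not showing (weight is at least 49): on (d) the weight is 42, < 49, so (d) does not meet the standard; on (e) the weight is 89 less the opposing 41 gives net 48, which does not reach 49, so (e) does not meet the standard.
  The contractor does not carry Stage II.1.
The analysis ends at Stage II.1; the agency prevails on this issue.
Per-issue: Issue I → agency; Issue II → agency. The contractor must prevail on every issue; overall, the agency prevails.

agency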